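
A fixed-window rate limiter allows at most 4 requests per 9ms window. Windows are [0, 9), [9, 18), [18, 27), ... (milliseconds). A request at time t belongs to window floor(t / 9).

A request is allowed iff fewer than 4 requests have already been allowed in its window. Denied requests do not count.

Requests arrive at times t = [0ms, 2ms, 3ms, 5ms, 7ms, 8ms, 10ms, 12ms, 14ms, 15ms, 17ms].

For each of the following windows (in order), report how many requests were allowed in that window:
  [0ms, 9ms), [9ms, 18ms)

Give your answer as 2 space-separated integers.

Processing requests:
  req#1 t=0ms (window 0): ALLOW
  req#2 t=2ms (window 0): ALLOW
  req#3 t=3ms (window 0): ALLOW
  req#4 t=5ms (window 0): ALLOW
  req#5 t=7ms (window 0): DENY
  req#6 t=8ms (window 0): DENY
  req#7 t=10ms (window 1): ALLOW
  req#8 t=12ms (window 1): ALLOW
  req#9 t=14ms (window 1): ALLOW
  req#10 t=15ms (window 1): ALLOW
  req#11 t=17ms (window 1): DENY

Allowed counts by window: 4 4

Answer: 4 4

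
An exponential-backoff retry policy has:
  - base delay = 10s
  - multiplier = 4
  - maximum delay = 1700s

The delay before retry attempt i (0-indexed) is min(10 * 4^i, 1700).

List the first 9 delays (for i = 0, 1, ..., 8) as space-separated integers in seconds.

Answer: 10 40 160 640 1700 1700 1700 1700 1700

Derivation:
Computing each delay:
  i=0: min(10*4^0, 1700) = 10
  i=1: min(10*4^1, 1700) = 40
  i=2: min(10*4^2, 1700) = 160
  i=3: min(10*4^3, 1700) = 640
  i=4: min(10*4^4, 1700) = 1700
  i=5: min(10*4^5, 1700) = 1700
  i=6: min(10*4^6, 1700) = 1700
  i=7: min(10*4^7, 1700) = 1700
  i=8: min(10*4^8, 1700) = 1700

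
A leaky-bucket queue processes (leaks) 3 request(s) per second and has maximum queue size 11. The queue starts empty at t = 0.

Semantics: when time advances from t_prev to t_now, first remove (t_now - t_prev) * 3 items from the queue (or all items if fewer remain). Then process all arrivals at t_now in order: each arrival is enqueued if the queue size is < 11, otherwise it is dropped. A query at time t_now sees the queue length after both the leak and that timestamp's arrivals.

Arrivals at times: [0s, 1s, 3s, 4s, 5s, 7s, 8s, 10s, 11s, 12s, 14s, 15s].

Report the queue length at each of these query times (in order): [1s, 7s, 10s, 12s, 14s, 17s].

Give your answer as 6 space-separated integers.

Queue lengths at query times:
  query t=1s: backlog = 1
  query t=7s: backlog = 1
  query t=10s: backlog = 1
  query t=12s: backlog = 1
  query t=14s: backlog = 1
  query t=17s: backlog = 0

Answer: 1 1 1 1 1 0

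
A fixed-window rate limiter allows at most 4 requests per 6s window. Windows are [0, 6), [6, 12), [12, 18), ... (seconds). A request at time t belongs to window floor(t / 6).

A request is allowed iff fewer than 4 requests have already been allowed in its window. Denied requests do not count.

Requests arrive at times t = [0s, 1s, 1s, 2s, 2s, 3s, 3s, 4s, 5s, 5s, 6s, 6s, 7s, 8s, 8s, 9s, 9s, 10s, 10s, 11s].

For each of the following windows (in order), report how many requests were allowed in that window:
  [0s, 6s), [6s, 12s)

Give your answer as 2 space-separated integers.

Answer: 4 4

Derivation:
Processing requests:
  req#1 t=0s (window 0): ALLOW
  req#2 t=1s (window 0): ALLOW
  req#3 t=1s (window 0): ALLOW
  req#4 t=2s (window 0): ALLOW
  req#5 t=2s (window 0): DENY
  req#6 t=3s (window 0): DENY
  req#7 t=3s (window 0): DENY
  req#8 t=4s (window 0): DENY
  req#9 t=5s (window 0): DENY
  req#10 t=5s (window 0): DENY
  req#11 t=6s (window 1): ALLOW
  req#12 t=6s (window 1): ALLOW
  req#13 t=7s (window 1): ALLOW
  req#14 t=8s (window 1): ALLOW
  req#15 t=8s (window 1): DENY
  req#16 t=9s (window 1): DENY
  req#17 t=9s (window 1): DENY
  req#18 t=10s (window 1): DENY
  req#19 t=10s (window 1): DENY
  req#20 t=11s (window 1): DENY

Allowed counts by window: 4 4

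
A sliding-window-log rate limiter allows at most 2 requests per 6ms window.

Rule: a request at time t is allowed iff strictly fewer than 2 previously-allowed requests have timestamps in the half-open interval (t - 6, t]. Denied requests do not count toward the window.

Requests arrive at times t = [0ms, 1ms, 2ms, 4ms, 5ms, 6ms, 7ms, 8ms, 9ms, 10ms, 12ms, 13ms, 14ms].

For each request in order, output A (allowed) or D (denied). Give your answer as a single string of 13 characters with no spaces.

Tracking allowed requests in the window:
  req#1 t=0ms: ALLOW
  req#2 t=1ms: ALLOW
  req#3 t=2ms: DENY
  req#4 t=4ms: DENY
  req#5 t=5ms: DENY
  req#6 t=6ms: ALLOW
  req#7 t=7ms: ALLOW
  req#8 t=8ms: DENY
  req#9 t=9ms: DENY
  req#10 t=10ms: DENY
  req#11 t=12ms: ALLOW
  req#12 t=13ms: ALLOW
  req#13 t=14ms: DENY

Answer: AADDDAADDDAAD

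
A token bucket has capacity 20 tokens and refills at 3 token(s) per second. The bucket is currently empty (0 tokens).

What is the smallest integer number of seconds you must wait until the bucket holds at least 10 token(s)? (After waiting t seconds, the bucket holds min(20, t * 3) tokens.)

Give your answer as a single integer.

Need t * 3 >= 10, so t >= 10/3.
Smallest integer t = ceil(10/3) = 4.

Answer: 4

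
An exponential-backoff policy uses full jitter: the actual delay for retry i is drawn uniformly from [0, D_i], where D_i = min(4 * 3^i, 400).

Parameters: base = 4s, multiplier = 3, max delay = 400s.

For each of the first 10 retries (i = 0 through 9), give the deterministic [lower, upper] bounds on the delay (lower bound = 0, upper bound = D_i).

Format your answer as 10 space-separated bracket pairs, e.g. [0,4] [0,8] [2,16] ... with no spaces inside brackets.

Answer: [0,4] [0,12] [0,36] [0,108] [0,324] [0,400] [0,400] [0,400] [0,400] [0,400]

Derivation:
Computing bounds per retry:
  i=0: D_i=min(4*3^0,400)=4, bounds=[0,4]
  i=1: D_i=min(4*3^1,400)=12, bounds=[0,12]
  i=2: D_i=min(4*3^2,400)=36, bounds=[0,36]
  i=3: D_i=min(4*3^3,400)=108, bounds=[0,108]
  i=4: D_i=min(4*3^4,400)=324, bounds=[0,324]
  i=5: D_i=min(4*3^5,400)=400, bounds=[0,400]
  i=6: D_i=min(4*3^6,400)=400, bounds=[0,400]
  i=7: D_i=min(4*3^7,400)=400, bounds=[0,400]
  i=8: D_i=min(4*3^8,400)=400, bounds=[0,400]
  i=9: D_i=min(4*3^9,400)=400, bounds=[0,400]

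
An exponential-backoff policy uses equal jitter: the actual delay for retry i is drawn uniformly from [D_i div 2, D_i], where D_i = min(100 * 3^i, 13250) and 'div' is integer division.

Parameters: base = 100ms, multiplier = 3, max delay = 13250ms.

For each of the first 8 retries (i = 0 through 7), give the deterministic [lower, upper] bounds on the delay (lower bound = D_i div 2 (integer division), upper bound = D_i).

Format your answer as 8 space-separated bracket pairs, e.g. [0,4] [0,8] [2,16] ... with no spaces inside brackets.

Answer: [50,100] [150,300] [450,900] [1350,2700] [4050,8100] [6625,13250] [6625,13250] [6625,13250]

Derivation:
Computing bounds per retry:
  i=0: D_i=min(100*3^0,13250)=100, bounds=[50,100]
  i=1: D_i=min(100*3^1,13250)=300, bounds=[150,300]
  i=2: D_i=min(100*3^2,13250)=900, bounds=[450,900]
  i=3: D_i=min(100*3^3,13250)=2700, bounds=[1350,2700]
  i=4: D_i=min(100*3^4,13250)=8100, bounds=[4050,8100]
  i=5: D_i=min(100*3^5,13250)=13250, bounds=[6625,13250]
  i=6: D_i=min(100*3^6,13250)=13250, bounds=[6625,13250]
  i=7: D_i=min(100*3^7,13250)=13250, bounds=[6625,13250]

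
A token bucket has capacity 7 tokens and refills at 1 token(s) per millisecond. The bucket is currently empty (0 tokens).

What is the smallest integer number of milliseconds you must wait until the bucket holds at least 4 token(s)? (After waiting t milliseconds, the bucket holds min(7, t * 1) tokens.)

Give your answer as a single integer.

Answer: 4

Derivation:
Need t * 1 >= 4, so t >= 4/1.
Smallest integer t = ceil(4/1) = 4.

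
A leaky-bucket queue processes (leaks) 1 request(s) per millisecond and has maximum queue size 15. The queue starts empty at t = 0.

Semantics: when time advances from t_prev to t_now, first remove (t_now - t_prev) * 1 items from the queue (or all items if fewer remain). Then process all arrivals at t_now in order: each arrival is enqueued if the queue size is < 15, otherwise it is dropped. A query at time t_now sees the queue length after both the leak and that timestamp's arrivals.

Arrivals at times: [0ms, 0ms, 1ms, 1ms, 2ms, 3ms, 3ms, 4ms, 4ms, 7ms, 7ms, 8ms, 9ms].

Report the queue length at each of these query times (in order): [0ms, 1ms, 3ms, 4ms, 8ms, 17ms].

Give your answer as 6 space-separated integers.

Queue lengths at query times:
  query t=0ms: backlog = 2
  query t=1ms: backlog = 3
  query t=3ms: backlog = 4
  query t=4ms: backlog = 5
  query t=8ms: backlog = 4
  query t=17ms: backlog = 0

Answer: 2 3 4 5 4 0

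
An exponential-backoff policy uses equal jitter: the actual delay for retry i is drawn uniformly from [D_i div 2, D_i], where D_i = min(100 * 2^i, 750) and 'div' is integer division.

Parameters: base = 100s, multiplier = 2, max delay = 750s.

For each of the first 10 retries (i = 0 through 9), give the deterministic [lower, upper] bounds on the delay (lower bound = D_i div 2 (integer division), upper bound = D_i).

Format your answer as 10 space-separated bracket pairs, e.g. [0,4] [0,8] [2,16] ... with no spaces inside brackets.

Computing bounds per retry:
  i=0: D_i=min(100*2^0,750)=100, bounds=[50,100]
  i=1: D_i=min(100*2^1,750)=200, bounds=[100,200]
  i=2: D_i=min(100*2^2,750)=400, bounds=[200,400]
  i=3: D_i=min(100*2^3,750)=750, bounds=[375,750]
  i=4: D_i=min(100*2^4,750)=750, bounds=[375,750]
  i=5: D_i=min(100*2^5,750)=750, bounds=[375,750]
  i=6: D_i=min(100*2^6,750)=750, bounds=[375,750]
  i=7: D_i=min(100*2^7,750)=750, bounds=[375,750]
  i=8: D_i=min(100*2^8,750)=750, bounds=[375,750]
  i=9: D_i=min(100*2^9,750)=750, bounds=[375,750]

Answer: [50,100] [100,200] [200,400] [375,750] [375,750] [375,750] [375,750] [375,750] [375,750] [375,750]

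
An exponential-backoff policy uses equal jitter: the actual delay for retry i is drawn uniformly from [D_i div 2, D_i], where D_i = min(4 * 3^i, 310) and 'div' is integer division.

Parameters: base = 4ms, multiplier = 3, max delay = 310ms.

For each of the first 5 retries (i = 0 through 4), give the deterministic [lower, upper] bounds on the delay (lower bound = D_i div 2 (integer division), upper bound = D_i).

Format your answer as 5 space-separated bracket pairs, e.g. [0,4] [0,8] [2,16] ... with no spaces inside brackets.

Computing bounds per retry:
  i=0: D_i=min(4*3^0,310)=4, bounds=[2,4]
  i=1: D_i=min(4*3^1,310)=12, bounds=[6,12]
  i=2: D_i=min(4*3^2,310)=36, bounds=[18,36]
  i=3: D_i=min(4*3^3,310)=108, bounds=[54,108]
  i=4: D_i=min(4*3^4,310)=310, bounds=[155,310]

Answer: [2,4] [6,12] [18,36] [54,108] [155,310]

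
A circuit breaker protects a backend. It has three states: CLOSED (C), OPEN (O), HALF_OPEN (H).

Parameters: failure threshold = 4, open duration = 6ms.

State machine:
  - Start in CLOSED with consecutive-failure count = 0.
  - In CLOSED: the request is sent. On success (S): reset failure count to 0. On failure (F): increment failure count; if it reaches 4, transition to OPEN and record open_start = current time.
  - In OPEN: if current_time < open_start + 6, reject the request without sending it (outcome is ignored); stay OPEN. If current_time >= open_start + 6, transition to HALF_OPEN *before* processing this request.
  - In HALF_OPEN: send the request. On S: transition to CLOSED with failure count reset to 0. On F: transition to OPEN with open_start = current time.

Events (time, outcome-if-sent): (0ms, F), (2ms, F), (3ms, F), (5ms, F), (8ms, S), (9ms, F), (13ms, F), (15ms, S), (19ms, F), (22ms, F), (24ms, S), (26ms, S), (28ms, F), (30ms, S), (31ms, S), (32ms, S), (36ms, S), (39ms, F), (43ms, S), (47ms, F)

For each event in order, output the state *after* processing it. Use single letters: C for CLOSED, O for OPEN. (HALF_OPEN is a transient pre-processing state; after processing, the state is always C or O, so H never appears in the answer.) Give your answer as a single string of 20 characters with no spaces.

Answer: CCCOOOOOOOOCCCCCCCCC

Derivation:
State after each event:
  event#1 t=0ms outcome=F: state=CLOSED
  event#2 t=2ms outcome=F: state=CLOSED
  event#3 t=3ms outcome=F: state=CLOSED
  event#4 t=5ms outcome=F: state=OPEN
  event#5 t=8ms outcome=S: state=OPEN
  event#6 t=9ms outcome=F: state=OPEN
  event#7 t=13ms outcome=F: state=OPEN
  event#8 t=15ms outcome=S: state=OPEN
  event#9 t=19ms outcome=F: state=OPEN
  event#10 t=22ms outcome=F: state=OPEN
  event#11 t=24ms outcome=S: state=OPEN
  event#12 t=26ms outcome=S: state=CLOSED
  event#13 t=28ms outcome=F: state=CLOSED
  event#14 t=30ms outcome=S: state=CLOSED
  event#15 t=31ms outcome=S: state=CLOSED
  event#16 t=32ms outcome=S: state=CLOSED
  event#17 t=36ms outcome=S: state=CLOSED
  event#18 t=39ms outcome=F: state=CLOSED
  event#19 t=43ms outcome=S: state=CLOSED
  event#20 t=47ms outcome=F: state=CLOSED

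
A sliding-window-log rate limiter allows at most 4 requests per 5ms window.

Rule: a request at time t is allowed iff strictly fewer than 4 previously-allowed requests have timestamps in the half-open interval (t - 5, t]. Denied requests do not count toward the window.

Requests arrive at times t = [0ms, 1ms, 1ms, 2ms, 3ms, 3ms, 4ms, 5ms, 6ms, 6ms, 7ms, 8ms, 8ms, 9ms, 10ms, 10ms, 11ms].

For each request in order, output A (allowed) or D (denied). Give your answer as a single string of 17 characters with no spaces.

Answer: AAAADDDAAAADDDADA

Derivation:
Tracking allowed requests in the window:
  req#1 t=0ms: ALLOW
  req#2 t=1ms: ALLOW
  req#3 t=1ms: ALLOW
  req#4 t=2ms: ALLOW
  req#5 t=3ms: DENY
  req#6 t=3ms: DENY
  req#7 t=4ms: DENY
  req#8 t=5ms: ALLOW
  req#9 t=6ms: ALLOW
  req#10 t=6ms: ALLOW
  req#11 t=7ms: ALLOW
  req#12 t=8ms: DENY
  req#13 t=8ms: DENY
  req#14 t=9ms: DENY
  req#15 t=10ms: ALLOW
  req#16 t=10ms: DENY
  req#17 t=11ms: ALLOW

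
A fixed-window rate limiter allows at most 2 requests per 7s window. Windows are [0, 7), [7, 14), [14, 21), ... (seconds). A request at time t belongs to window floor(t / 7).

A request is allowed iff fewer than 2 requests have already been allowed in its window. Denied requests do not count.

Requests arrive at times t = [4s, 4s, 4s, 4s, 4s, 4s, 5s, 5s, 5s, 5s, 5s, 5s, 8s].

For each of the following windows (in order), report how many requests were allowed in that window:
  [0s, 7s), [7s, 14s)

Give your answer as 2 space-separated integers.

Answer: 2 1

Derivation:
Processing requests:
  req#1 t=4s (window 0): ALLOW
  req#2 t=4s (window 0): ALLOW
  req#3 t=4s (window 0): DENY
  req#4 t=4s (window 0): DENY
  req#5 t=4s (window 0): DENY
  req#6 t=4s (window 0): DENY
  req#7 t=5s (window 0): DENY
  req#8 t=5s (window 0): DENY
  req#9 t=5s (window 0): DENY
  req#10 t=5s (window 0): DENY
  req#11 t=5s (window 0): DENY
  req#12 t=5s (window 0): DENY
  req#13 t=8s (window 1): ALLOW

Allowed counts by window: 2 1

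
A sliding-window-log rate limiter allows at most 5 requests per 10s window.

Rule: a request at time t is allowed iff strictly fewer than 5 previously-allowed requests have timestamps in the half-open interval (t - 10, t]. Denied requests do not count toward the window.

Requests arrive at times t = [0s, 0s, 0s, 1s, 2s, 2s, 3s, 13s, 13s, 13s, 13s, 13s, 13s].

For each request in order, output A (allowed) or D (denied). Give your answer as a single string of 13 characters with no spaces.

Tracking allowed requests in the window:
  req#1 t=0s: ALLOW
  req#2 t=0s: ALLOW
  req#3 t=0s: ALLOW
  req#4 t=1s: ALLOW
  req#5 t=2s: ALLOW
  req#6 t=2s: DENY
  req#7 t=3s: DENY
  req#8 t=13s: ALLOW
  req#9 t=13s: ALLOW
  req#10 t=13s: ALLOW
  req#11 t=13s: ALLOW
  req#12 t=13s: ALLOW
  req#13 t=13s: DENY

Answer: AAAAADDAAAAAD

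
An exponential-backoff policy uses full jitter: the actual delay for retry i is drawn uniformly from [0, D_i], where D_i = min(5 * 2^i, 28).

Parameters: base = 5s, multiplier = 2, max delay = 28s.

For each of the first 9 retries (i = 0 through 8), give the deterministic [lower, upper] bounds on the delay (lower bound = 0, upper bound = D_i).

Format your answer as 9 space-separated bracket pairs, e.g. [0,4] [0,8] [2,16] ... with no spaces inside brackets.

Computing bounds per retry:
  i=0: D_i=min(5*2^0,28)=5, bounds=[0,5]
  i=1: D_i=min(5*2^1,28)=10, bounds=[0,10]
  i=2: D_i=min(5*2^2,28)=20, bounds=[0,20]
  i=3: D_i=min(5*2^3,28)=28, bounds=[0,28]
  i=4: D_i=min(5*2^4,28)=28, bounds=[0,28]
  i=5: D_i=min(5*2^5,28)=28, bounds=[0,28]
  i=6: D_i=min(5*2^6,28)=28, bounds=[0,28]
  i=7: D_i=min(5*2^7,28)=28, bounds=[0,28]
  i=8: D_i=min(5*2^8,28)=28, bounds=[0,28]

Answer: [0,5] [0,10] [0,20] [0,28] [0,28] [0,28] [0,28] [0,28] [0,28]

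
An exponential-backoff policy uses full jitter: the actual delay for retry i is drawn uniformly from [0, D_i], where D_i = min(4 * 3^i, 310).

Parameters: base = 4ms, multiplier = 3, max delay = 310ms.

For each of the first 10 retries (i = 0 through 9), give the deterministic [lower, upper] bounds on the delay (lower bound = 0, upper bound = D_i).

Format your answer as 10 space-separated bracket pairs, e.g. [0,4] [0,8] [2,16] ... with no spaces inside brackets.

Answer: [0,4] [0,12] [0,36] [0,108] [0,310] [0,310] [0,310] [0,310] [0,310] [0,310]

Derivation:
Computing bounds per retry:
  i=0: D_i=min(4*3^0,310)=4, bounds=[0,4]
  i=1: D_i=min(4*3^1,310)=12, bounds=[0,12]
  i=2: D_i=min(4*3^2,310)=36, bounds=[0,36]
  i=3: D_i=min(4*3^3,310)=108, bounds=[0,108]
  i=4: D_i=min(4*3^4,310)=310, bounds=[0,310]
  i=5: D_i=min(4*3^5,310)=310, bounds=[0,310]
  i=6: D_i=min(4*3^6,310)=310, bounds=[0,310]
  i=7: D_i=min(4*3^7,310)=310, bounds=[0,310]
  i=8: D_i=min(4*3^8,310)=310, bounds=[0,310]
  i=9: D_i=min(4*3^9,310)=310, bounds=[0,310]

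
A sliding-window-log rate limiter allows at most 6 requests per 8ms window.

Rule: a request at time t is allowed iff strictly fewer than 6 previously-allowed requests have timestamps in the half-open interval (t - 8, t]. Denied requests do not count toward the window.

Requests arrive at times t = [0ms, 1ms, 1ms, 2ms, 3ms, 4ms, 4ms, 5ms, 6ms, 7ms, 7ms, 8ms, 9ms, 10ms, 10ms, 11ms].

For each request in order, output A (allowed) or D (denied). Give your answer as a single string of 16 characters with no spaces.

Tracking allowed requests in the window:
  req#1 t=0ms: ALLOW
  req#2 t=1ms: ALLOW
  req#3 t=1ms: ALLOW
  req#4 t=2ms: ALLOW
  req#5 t=3ms: ALLOW
  req#6 t=4ms: ALLOW
  req#7 t=4ms: DENY
  req#8 t=5ms: DENY
  req#9 t=6ms: DENY
  req#10 t=7ms: DENY
  req#11 t=7ms: DENY
  req#12 t=8ms: ALLOW
  req#13 t=9ms: ALLOW
  req#14 t=10ms: ALLOW
  req#15 t=10ms: ALLOW
  req#16 t=11ms: ALLOW

Answer: AAAAAADDDDDAAAAA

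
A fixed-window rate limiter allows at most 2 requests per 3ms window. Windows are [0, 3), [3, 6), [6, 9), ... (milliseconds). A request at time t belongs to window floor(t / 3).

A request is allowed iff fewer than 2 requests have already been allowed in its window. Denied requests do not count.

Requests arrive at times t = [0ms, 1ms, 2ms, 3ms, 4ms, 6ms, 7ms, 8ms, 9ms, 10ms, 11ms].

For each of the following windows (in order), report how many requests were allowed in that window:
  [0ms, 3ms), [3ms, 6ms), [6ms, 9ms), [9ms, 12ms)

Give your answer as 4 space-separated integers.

Answer: 2 2 2 2

Derivation:
Processing requests:
  req#1 t=0ms (window 0): ALLOW
  req#2 t=1ms (window 0): ALLOW
  req#3 t=2ms (window 0): DENY
  req#4 t=3ms (window 1): ALLOW
  req#5 t=4ms (window 1): ALLOW
  req#6 t=6ms (window 2): ALLOW
  req#7 t=7ms (window 2): ALLOW
  req#8 t=8ms (window 2): DENY
  req#9 t=9ms (window 3): ALLOW
  req#10 t=10ms (window 3): ALLOW
  req#11 t=11ms (window 3): DENY

Allowed counts by window: 2 2 2 2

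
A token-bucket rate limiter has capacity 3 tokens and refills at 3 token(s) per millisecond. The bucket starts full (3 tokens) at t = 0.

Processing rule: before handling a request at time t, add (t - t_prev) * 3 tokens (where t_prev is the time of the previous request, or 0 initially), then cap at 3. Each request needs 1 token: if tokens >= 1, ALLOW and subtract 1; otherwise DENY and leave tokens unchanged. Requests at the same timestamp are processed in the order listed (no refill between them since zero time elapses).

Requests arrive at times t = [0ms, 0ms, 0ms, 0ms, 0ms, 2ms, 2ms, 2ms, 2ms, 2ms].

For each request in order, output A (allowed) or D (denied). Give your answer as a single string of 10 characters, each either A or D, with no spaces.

Simulating step by step:
  req#1 t=0ms: ALLOW
  req#2 t=0ms: ALLOW
  req#3 t=0ms: ALLOW
  req#4 t=0ms: DENY
  req#5 t=0ms: DENY
  req#6 t=2ms: ALLOW
  req#7 t=2ms: ALLOW
  req#8 t=2ms: ALLOW
  req#9 t=2ms: DENY
  req#10 t=2ms: DENY

Answer: AAADDAAADD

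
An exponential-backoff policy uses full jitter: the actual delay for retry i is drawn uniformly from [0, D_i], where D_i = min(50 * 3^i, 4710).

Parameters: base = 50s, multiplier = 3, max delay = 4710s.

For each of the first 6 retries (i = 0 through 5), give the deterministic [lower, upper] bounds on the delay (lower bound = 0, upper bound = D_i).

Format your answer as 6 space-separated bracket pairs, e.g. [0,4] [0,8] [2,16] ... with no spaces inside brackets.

Answer: [0,50] [0,150] [0,450] [0,1350] [0,4050] [0,4710]

Derivation:
Computing bounds per retry:
  i=0: D_i=min(50*3^0,4710)=50, bounds=[0,50]
  i=1: D_i=min(50*3^1,4710)=150, bounds=[0,150]
  i=2: D_i=min(50*3^2,4710)=450, bounds=[0,450]
  i=3: D_i=min(50*3^3,4710)=1350, bounds=[0,1350]
  i=4: D_i=min(50*3^4,4710)=4050, bounds=[0,4050]
  i=5: D_i=min(50*3^5,4710)=4710, bounds=[0,4710]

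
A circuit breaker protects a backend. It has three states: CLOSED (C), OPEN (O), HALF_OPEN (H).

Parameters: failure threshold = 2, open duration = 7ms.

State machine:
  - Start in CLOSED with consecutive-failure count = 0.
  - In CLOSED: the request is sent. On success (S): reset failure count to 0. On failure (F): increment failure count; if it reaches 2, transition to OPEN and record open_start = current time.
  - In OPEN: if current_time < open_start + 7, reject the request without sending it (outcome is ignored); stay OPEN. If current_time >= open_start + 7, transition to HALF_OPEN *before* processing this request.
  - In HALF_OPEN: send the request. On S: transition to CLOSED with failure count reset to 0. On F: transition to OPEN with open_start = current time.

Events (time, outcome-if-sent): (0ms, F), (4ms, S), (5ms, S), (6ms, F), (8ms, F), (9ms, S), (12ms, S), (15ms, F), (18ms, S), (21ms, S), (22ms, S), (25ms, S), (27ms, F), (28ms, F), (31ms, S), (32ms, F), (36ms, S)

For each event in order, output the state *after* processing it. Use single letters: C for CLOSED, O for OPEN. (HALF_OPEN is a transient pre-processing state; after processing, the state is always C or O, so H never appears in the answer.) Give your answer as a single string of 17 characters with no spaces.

Answer: CCCCOOOOOOCCCOOOC

Derivation:
State after each event:
  event#1 t=0ms outcome=F: state=CLOSED
  event#2 t=4ms outcome=S: state=CLOSED
  event#3 t=5ms outcome=S: state=CLOSED
  event#4 t=6ms outcome=F: state=CLOSED
  event#5 t=8ms outcome=F: state=OPEN
  event#6 t=9ms outcome=S: state=OPEN
  event#7 t=12ms outcome=S: state=OPEN
  event#8 t=15ms outcome=F: state=OPEN
  event#9 t=18ms outcome=S: state=OPEN
  event#10 t=21ms outcome=S: state=OPEN
  event#11 t=22ms outcome=S: state=CLOSED
  event#12 t=25ms outcome=S: state=CLOSED
  event#13 t=27ms outcome=F: state=CLOSED
  event#14 t=28ms outcome=F: state=OPEN
  event#15 t=31ms outcome=S: state=OPEN
  event#16 t=32ms outcome=F: state=OPEN
  event#17 t=36ms outcome=S: state=CLOSED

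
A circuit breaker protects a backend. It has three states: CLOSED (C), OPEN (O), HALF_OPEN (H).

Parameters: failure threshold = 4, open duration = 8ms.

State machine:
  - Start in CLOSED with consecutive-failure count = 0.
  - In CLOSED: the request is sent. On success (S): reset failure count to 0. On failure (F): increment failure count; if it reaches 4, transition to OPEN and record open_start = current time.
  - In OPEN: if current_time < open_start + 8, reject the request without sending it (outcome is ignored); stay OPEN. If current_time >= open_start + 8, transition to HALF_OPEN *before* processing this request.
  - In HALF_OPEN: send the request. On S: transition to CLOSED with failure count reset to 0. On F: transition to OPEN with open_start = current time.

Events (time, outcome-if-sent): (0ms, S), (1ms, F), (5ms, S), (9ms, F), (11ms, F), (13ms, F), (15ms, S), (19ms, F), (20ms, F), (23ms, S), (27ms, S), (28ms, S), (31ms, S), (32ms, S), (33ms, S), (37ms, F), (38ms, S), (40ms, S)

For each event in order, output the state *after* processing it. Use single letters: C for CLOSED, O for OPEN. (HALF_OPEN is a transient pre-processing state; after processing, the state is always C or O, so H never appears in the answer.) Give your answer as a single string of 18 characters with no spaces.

Answer: CCCCCCCCCCCCCCCCCC

Derivation:
State after each event:
  event#1 t=0ms outcome=S: state=CLOSED
  event#2 t=1ms outcome=F: state=CLOSED
  event#3 t=5ms outcome=S: state=CLOSED
  event#4 t=9ms outcome=F: state=CLOSED
  event#5 t=11ms outcome=F: state=CLOSED
  event#6 t=13ms outcome=F: state=CLOSED
  event#7 t=15ms outcome=S: state=CLOSED
  event#8 t=19ms outcome=F: state=CLOSED
  event#9 t=20ms outcome=F: state=CLOSED
  event#10 t=23ms outcome=S: state=CLOSED
  event#11 t=27ms outcome=S: state=CLOSED
  event#12 t=28ms outcome=S: state=CLOSED
  event#13 t=31ms outcome=S: state=CLOSED
  event#14 t=32ms outcome=S: state=CLOSED
  event#15 t=33ms outcome=S: state=CLOSED
  event#16 t=37ms outcome=F: state=CLOSED
  event#17 t=38ms outcome=S: state=CLOSED
  event#18 t=40ms outcome=S: state=CLOSED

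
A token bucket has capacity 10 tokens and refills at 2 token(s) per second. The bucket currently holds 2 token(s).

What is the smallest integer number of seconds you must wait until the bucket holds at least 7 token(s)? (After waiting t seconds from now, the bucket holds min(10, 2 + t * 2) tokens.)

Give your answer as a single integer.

Answer: 3

Derivation:
Need 2 + t * 2 >= 7, so t >= 5/2.
Smallest integer t = ceil(5/2) = 3.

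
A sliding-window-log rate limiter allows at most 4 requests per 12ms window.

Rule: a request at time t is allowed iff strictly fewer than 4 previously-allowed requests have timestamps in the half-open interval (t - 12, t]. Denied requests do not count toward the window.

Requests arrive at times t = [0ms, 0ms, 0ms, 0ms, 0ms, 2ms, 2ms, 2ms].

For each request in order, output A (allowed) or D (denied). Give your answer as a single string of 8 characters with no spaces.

Answer: AAAADDDD

Derivation:
Tracking allowed requests in the window:
  req#1 t=0ms: ALLOW
  req#2 t=0ms: ALLOW
  req#3 t=0ms: ALLOW
  req#4 t=0ms: ALLOW
  req#5 t=0ms: DENY
  req#6 t=2ms: DENY
  req#7 t=2ms: DENY
  req#8 t=2ms: DENY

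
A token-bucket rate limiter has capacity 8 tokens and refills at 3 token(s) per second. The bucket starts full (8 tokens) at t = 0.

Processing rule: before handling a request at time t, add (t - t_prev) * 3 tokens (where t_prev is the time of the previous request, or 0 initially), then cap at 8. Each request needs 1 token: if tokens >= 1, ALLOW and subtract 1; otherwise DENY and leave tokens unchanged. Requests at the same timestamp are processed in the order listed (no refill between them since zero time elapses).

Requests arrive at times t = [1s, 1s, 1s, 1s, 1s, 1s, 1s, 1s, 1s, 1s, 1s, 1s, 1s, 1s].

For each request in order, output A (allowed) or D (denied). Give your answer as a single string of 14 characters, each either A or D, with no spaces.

Simulating step by step:
  req#1 t=1s: ALLOW
  req#2 t=1s: ALLOW
  req#3 t=1s: ALLOW
  req#4 t=1s: ALLOW
  req#5 t=1s: ALLOW
  req#6 t=1s: ALLOW
  req#7 t=1s: ALLOW
  req#8 t=1s: ALLOW
  req#9 t=1s: DENY
  req#10 t=1s: DENY
  req#11 t=1s: DENY
  req#12 t=1s: DENY
  req#13 t=1s: DENY
  req#14 t=1s: DENY

Answer: AAAAAAAADDDDDD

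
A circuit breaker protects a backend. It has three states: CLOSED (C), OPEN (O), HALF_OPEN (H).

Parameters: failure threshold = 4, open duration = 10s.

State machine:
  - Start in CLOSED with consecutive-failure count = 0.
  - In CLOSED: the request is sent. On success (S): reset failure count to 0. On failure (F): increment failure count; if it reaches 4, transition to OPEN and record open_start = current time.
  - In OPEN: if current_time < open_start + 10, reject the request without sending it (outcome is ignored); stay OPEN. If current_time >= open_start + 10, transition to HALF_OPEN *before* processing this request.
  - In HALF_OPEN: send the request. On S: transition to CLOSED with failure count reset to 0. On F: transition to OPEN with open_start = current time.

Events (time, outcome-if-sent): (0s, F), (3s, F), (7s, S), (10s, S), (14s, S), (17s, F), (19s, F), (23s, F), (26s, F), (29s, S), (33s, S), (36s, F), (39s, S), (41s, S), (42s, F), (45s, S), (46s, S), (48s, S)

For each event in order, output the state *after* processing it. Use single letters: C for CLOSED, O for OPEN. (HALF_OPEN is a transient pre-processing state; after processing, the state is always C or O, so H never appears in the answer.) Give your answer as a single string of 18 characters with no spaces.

State after each event:
  event#1 t=0s outcome=F: state=CLOSED
  event#2 t=3s outcome=F: state=CLOSED
  event#3 t=7s outcome=S: state=CLOSED
  event#4 t=10s outcome=S: state=CLOSED
  event#5 t=14s outcome=S: state=CLOSED
  event#6 t=17s outcome=F: state=CLOSED
  event#7 t=19s outcome=F: state=CLOSED
  event#8 t=23s outcome=F: state=CLOSED
  event#9 t=26s outcome=F: state=OPEN
  event#10 t=29s outcome=S: state=OPEN
  event#11 t=33s outcome=S: state=OPEN
  event#12 t=36s outcome=F: state=OPEN
  event#13 t=39s outcome=S: state=OPEN
  event#14 t=41s outcome=S: state=OPEN
  event#15 t=42s outcome=F: state=OPEN
  event#16 t=45s outcome=S: state=OPEN
  event#17 t=46s outcome=S: state=CLOSED
  event#18 t=48s outcome=S: state=CLOSED

Answer: CCCCCCCCOOOOOOOOCC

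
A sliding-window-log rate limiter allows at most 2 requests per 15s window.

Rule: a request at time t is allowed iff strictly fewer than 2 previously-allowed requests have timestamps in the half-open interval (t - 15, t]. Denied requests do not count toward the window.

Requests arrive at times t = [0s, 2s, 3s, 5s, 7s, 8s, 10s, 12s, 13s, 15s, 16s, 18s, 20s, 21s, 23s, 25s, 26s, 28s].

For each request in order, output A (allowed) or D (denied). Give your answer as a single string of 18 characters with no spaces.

Answer: AADDDDDDDADADDDDDD

Derivation:
Tracking allowed requests in the window:
  req#1 t=0s: ALLOW
  req#2 t=2s: ALLOW
  req#3 t=3s: DENY
  req#4 t=5s: DENY
  req#5 t=7s: DENY
  req#6 t=8s: DENY
  req#7 t=10s: DENY
  req#8 t=12s: DENY
  req#9 t=13s: DENY
  req#10 t=15s: ALLOW
  req#11 t=16s: DENY
  req#12 t=18s: ALLOW
  req#13 t=20s: DENY
  req#14 t=21s: DENY
  req#15 t=23s: DENY
  req#16 t=25s: DENY
  req#17 t=26s: DENY
  req#18 t=28s: DENY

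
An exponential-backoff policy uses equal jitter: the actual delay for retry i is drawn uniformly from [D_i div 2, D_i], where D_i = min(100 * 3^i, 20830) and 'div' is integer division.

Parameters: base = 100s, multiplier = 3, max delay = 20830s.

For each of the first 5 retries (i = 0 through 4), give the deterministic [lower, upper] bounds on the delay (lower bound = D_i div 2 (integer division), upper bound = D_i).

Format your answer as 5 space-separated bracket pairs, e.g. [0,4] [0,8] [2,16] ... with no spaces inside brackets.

Answer: [50,100] [150,300] [450,900] [1350,2700] [4050,8100]

Derivation:
Computing bounds per retry:
  i=0: D_i=min(100*3^0,20830)=100, bounds=[50,100]
  i=1: D_i=min(100*3^1,20830)=300, bounds=[150,300]
  i=2: D_i=min(100*3^2,20830)=900, bounds=[450,900]
  i=3: D_i=min(100*3^3,20830)=2700, bounds=[1350,2700]
  i=4: D_i=min(100*3^4,20830)=8100, bounds=[4050,8100]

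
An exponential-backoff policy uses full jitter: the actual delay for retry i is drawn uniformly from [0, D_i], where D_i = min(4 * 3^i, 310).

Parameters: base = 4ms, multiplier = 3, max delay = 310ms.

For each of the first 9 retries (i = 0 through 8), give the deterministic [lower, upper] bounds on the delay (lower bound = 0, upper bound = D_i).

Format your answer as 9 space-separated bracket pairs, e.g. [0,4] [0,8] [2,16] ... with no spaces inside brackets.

Answer: [0,4] [0,12] [0,36] [0,108] [0,310] [0,310] [0,310] [0,310] [0,310]

Derivation:
Computing bounds per retry:
  i=0: D_i=min(4*3^0,310)=4, bounds=[0,4]
  i=1: D_i=min(4*3^1,310)=12, bounds=[0,12]
  i=2: D_i=min(4*3^2,310)=36, bounds=[0,36]
  i=3: D_i=min(4*3^3,310)=108, bounds=[0,108]
  i=4: D_i=min(4*3^4,310)=310, bounds=[0,310]
  i=5: D_i=min(4*3^5,310)=310, bounds=[0,310]
  i=6: D_i=min(4*3^6,310)=310, bounds=[0,310]
  i=7: D_i=min(4*3^7,310)=310, bounds=[0,310]
  i=8: D_i=min(4*3^8,310)=310, bounds=[0,310]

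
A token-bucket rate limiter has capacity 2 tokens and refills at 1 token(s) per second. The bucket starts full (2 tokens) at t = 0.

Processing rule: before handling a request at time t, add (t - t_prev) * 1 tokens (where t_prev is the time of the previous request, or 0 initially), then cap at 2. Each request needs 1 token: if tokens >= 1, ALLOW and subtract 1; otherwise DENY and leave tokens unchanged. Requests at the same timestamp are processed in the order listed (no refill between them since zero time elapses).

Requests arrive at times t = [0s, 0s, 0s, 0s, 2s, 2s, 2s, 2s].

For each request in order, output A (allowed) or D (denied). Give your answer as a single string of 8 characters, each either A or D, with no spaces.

Answer: AADDAADD

Derivation:
Simulating step by step:
  req#1 t=0s: ALLOW
  req#2 t=0s: ALLOW
  req#3 t=0s: DENY
  req#4 t=0s: DENY
  req#5 t=2s: ALLOW
  req#6 t=2s: ALLOW
  req#7 t=2s: DENY
  req#8 t=2s: DENY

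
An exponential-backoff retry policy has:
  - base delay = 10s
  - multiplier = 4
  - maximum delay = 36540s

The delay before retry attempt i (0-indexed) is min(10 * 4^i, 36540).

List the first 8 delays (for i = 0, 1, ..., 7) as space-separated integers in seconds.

Answer: 10 40 160 640 2560 10240 36540 36540

Derivation:
Computing each delay:
  i=0: min(10*4^0, 36540) = 10
  i=1: min(10*4^1, 36540) = 40
  i=2: min(10*4^2, 36540) = 160
  i=3: min(10*4^3, 36540) = 640
  i=4: min(10*4^4, 36540) = 2560
  i=5: min(10*4^5, 36540) = 10240
  i=6: min(10*4^6, 36540) = 36540
  i=7: min(10*4^7, 36540) = 36540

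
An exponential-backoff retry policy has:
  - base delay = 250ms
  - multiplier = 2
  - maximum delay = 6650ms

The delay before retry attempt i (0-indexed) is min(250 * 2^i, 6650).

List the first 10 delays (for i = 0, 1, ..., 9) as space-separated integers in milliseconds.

Answer: 250 500 1000 2000 4000 6650 6650 6650 6650 6650

Derivation:
Computing each delay:
  i=0: min(250*2^0, 6650) = 250
  i=1: min(250*2^1, 6650) = 500
  i=2: min(250*2^2, 6650) = 1000
  i=3: min(250*2^3, 6650) = 2000
  i=4: min(250*2^4, 6650) = 4000
  i=5: min(250*2^5, 6650) = 6650
  i=6: min(250*2^6, 6650) = 6650
  i=7: min(250*2^7, 6650) = 6650
  i=8: min(250*2^8, 6650) = 6650
  i=9: min(250*2^9, 6650) = 6650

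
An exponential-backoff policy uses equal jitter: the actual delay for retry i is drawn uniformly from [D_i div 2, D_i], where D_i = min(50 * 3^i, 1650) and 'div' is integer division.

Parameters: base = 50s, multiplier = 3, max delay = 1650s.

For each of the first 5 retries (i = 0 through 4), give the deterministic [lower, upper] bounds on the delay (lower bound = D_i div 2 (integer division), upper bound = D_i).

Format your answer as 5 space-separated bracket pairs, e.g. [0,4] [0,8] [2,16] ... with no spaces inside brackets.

Computing bounds per retry:
  i=0: D_i=min(50*3^0,1650)=50, bounds=[25,50]
  i=1: D_i=min(50*3^1,1650)=150, bounds=[75,150]
  i=2: D_i=min(50*3^2,1650)=450, bounds=[225,450]
  i=3: D_i=min(50*3^3,1650)=1350, bounds=[675,1350]
  i=4: D_i=min(50*3^4,1650)=1650, bounds=[825,1650]

Answer: [25,50] [75,150] [225,450] [675,1350] [825,1650]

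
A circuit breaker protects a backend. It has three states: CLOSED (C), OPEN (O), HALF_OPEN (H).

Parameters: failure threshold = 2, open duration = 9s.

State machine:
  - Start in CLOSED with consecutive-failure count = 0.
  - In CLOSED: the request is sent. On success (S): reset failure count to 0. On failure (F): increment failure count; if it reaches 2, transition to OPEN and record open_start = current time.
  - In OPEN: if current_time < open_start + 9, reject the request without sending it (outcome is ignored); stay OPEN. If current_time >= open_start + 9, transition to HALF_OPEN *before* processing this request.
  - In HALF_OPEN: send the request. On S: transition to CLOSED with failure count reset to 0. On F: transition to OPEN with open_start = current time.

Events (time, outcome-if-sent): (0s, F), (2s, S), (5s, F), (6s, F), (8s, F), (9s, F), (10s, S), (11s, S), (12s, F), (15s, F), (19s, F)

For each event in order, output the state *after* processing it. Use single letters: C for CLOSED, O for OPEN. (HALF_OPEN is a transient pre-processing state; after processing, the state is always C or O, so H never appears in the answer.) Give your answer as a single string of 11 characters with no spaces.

State after each event:
  event#1 t=0s outcome=F: state=CLOSED
  event#2 t=2s outcome=S: state=CLOSED
  event#3 t=5s outcome=F: state=CLOSED
  event#4 t=6s outcome=F: state=OPEN
  event#5 t=8s outcome=F: state=OPEN
  event#6 t=9s outcome=F: state=OPEN
  event#7 t=10s outcome=S: state=OPEN
  event#8 t=11s outcome=S: state=OPEN
  event#9 t=12s outcome=F: state=OPEN
  event#10 t=15s outcome=F: state=OPEN
  event#11 t=19s outcome=F: state=OPEN

Answer: CCCOOOOOOOO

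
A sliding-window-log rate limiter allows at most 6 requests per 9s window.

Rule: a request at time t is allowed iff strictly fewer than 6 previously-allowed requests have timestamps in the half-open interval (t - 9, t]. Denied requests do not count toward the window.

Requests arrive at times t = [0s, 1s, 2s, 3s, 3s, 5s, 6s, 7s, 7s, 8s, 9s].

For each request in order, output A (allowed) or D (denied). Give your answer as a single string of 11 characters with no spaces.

Answer: AAAAAADDDDA

Derivation:
Tracking allowed requests in the window:
  req#1 t=0s: ALLOW
  req#2 t=1s: ALLOW
  req#3 t=2s: ALLOW
  req#4 t=3s: ALLOW
  req#5 t=3s: ALLOW
  req#6 t=5s: ALLOW
  req#7 t=6s: DENY
  req#8 t=7s: DENY
  req#9 t=7s: DENY
  req#10 t=8s: DENY
  req#11 t=9s: ALLOW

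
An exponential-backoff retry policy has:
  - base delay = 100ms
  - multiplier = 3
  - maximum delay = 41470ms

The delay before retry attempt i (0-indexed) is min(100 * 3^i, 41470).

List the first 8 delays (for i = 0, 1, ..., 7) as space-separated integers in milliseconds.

Computing each delay:
  i=0: min(100*3^0, 41470) = 100
  i=1: min(100*3^1, 41470) = 300
  i=2: min(100*3^2, 41470) = 900
  i=3: min(100*3^3, 41470) = 2700
  i=4: min(100*3^4, 41470) = 8100
  i=5: min(100*3^5, 41470) = 24300
  i=6: min(100*3^6, 41470) = 41470
  i=7: min(100*3^7, 41470) = 41470

Answer: 100 300 900 2700 8100 24300 41470 41470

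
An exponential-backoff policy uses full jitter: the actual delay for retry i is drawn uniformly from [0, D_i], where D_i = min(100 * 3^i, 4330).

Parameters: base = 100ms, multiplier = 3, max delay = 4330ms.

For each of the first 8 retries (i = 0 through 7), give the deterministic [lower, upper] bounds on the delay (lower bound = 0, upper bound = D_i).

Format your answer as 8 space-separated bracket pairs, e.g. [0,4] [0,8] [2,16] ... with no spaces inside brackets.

Answer: [0,100] [0,300] [0,900] [0,2700] [0,4330] [0,4330] [0,4330] [0,4330]

Derivation:
Computing bounds per retry:
  i=0: D_i=min(100*3^0,4330)=100, bounds=[0,100]
  i=1: D_i=min(100*3^1,4330)=300, bounds=[0,300]
  i=2: D_i=min(100*3^2,4330)=900, bounds=[0,900]
  i=3: D_i=min(100*3^3,4330)=2700, bounds=[0,2700]
  i=4: D_i=min(100*3^4,4330)=4330, bounds=[0,4330]
  i=5: D_i=min(100*3^5,4330)=4330, bounds=[0,4330]
  i=6: D_i=min(100*3^6,4330)=4330, bounds=[0,4330]
  i=7: D_i=min(100*3^7,4330)=4330, bounds=[0,4330]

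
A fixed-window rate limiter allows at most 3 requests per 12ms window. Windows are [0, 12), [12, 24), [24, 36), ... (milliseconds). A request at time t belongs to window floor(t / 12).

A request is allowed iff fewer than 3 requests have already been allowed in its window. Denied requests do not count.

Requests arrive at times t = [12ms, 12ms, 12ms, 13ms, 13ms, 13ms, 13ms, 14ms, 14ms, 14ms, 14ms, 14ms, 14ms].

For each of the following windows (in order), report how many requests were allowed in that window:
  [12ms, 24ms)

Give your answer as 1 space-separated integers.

Processing requests:
  req#1 t=12ms (window 1): ALLOW
  req#2 t=12ms (window 1): ALLOW
  req#3 t=12ms (window 1): ALLOW
  req#4 t=13ms (window 1): DENY
  req#5 t=13ms (window 1): DENY
  req#6 t=13ms (window 1): DENY
  req#7 t=13ms (window 1): DENY
  req#8 t=14ms (window 1): DENY
  req#9 t=14ms (window 1): DENY
  req#10 t=14ms (window 1): DENY
  req#11 t=14ms (window 1): DENY
  req#12 t=14ms (window 1): DENY
  req#13 t=14ms (window 1): DENY

Allowed counts by window: 3

Answer: 3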